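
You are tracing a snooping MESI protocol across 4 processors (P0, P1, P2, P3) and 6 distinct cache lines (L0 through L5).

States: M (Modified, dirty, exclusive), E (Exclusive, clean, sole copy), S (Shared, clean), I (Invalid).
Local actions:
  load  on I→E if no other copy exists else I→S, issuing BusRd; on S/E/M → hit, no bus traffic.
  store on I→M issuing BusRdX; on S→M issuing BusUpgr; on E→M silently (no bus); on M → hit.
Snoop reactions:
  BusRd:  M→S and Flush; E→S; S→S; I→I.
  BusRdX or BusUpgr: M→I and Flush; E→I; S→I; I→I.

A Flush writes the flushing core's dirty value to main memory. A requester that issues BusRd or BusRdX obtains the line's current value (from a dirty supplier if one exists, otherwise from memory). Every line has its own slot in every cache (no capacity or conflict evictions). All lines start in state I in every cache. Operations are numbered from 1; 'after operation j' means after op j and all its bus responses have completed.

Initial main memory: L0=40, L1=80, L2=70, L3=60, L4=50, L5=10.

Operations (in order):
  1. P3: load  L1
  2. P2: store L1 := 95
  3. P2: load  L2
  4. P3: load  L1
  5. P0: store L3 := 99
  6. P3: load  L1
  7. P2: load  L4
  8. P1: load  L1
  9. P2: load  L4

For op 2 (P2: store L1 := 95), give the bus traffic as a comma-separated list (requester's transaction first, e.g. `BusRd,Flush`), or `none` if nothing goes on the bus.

bus = BusRdX

1. P3: load  L1  bus=[BusRd]  L1: P0=I P1=I P2=I P3=E  mem[L1]=80
2. P2: store L1 := 95  bus=[BusRdX]  L1: P0=I P1=I P2=M P3=I  mem[L1]=80
3. P2: load  L2  bus=[BusRd]  L2: P0=I P1=I P2=E P3=I  mem[L2]=70
4. P3: load  L1  bus=[BusRd,Flush]  L1: P0=I P1=I P2=S P3=S  mem[L1]=95
5. P0: store L3 := 99  bus=[BusRdX]  L3: P0=M P1=I P2=I P3=I  mem[L3]=60
6. P3: load  L1  bus=[-]  L1: P0=I P1=I P2=S P3=S  mem[L1]=95
7. P2: load  L4  bus=[BusRd]  L4: P0=I P1=I P2=E P3=I  mem[L4]=50
8. P1: load  L1  bus=[BusRd]  L1: P0=I P1=S P2=S P3=S  mem[L1]=95
9. P2: load  L4  bus=[-]  L4: P0=I P1=I P2=E P3=I  mem[L4]=50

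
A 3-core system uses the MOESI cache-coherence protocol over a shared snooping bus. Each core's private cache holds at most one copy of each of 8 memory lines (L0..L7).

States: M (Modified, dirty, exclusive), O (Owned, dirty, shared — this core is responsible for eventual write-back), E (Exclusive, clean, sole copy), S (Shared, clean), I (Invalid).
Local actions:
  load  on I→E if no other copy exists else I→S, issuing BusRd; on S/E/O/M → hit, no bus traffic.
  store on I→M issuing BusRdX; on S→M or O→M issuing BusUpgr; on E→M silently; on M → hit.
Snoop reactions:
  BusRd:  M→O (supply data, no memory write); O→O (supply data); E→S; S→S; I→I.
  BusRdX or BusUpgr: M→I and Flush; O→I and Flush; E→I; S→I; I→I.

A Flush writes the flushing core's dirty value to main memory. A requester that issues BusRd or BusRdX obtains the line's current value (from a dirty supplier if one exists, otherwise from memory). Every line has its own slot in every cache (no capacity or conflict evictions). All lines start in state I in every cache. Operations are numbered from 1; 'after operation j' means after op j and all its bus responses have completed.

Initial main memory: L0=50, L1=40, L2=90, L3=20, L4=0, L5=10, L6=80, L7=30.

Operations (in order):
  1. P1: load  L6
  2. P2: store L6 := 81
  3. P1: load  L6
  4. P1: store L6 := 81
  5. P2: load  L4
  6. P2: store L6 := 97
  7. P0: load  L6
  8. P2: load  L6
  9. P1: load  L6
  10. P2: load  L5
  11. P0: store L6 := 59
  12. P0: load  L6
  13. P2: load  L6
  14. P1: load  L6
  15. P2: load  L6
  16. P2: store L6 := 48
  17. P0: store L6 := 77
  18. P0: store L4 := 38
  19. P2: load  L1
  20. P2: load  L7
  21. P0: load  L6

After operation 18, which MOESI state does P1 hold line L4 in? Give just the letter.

state = I

  op1 P1: load  L6 → I/E/I on L6; bus BusRd; mem=80
  op2 P2: store L6 := 81 → I/I/M on L6; bus BusRdX; mem=80
  op3 P1: load  L6 → I/S/O on L6; bus BusRd; mem=80
  op4 P1: store L6 := 81 → I/M/I on L6; bus BusUpgr Flush; mem=81
  op5 P2: load  L4 → I/I/E on L4; bus BusRd; mem=0
  op6 P2: store L6 := 97 → I/I/M on L6; bus BusRdX Flush; mem=81
  op7 P0: load  L6 → S/I/O on L6; bus BusRd; mem=81
  op8 P2: load  L6 → S/I/O on L6; bus (none); mem=81
  op9 P1: load  L6 → S/S/O on L6; bus BusRd; mem=81
  op10 P2: load  L5 → I/I/E on L5; bus BusRd; mem=10
  op11 P0: store L6 := 59 → M/I/I on L6; bus BusUpgr Flush; mem=97
  op12 P0: load  L6 → M/I/I on L6; bus (none); mem=97
  op13 P2: load  L6 → O/I/S on L6; bus BusRd; mem=97
  op14 P1: load  L6 → O/S/S on L6; bus BusRd; mem=97
  op15 P2: load  L6 → O/S/S on L6; bus (none); mem=97
  op16 P2: store L6 := 48 → I/I/M on L6; bus BusUpgr Flush; mem=59
  op17 P0: store L6 := 77 → M/I/I on L6; bus BusRdX Flush; mem=48
  op18 P0: store L4 := 38 → M/I/I on L4; bus BusRdX; mem=0
  op19 P2: load  L1 → I/I/E on L1; bus BusRd; mem=40
  op20 P2: load  L7 → I/I/E on L7; bus BusRd; mem=30
  op21 P0: load  L6 → M/I/I on L6; bus (none); mem=48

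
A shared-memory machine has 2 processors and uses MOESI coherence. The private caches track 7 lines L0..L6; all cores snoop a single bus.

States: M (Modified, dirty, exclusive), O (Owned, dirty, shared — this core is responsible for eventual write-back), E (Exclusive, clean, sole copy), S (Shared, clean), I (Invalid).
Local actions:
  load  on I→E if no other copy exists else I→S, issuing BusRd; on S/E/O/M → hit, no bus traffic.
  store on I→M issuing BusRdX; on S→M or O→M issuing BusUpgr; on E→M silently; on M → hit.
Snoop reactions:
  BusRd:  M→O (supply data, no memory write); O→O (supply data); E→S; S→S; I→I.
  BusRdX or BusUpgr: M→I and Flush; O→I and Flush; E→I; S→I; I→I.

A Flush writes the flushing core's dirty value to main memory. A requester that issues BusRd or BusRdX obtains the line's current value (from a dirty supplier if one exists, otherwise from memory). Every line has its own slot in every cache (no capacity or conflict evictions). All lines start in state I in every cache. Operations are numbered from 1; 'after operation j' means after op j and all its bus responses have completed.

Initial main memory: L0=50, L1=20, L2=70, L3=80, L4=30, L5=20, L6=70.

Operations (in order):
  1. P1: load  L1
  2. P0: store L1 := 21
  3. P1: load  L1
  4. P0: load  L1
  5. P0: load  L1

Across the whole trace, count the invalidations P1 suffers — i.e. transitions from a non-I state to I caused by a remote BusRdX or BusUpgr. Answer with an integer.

  op1 P1: load  L1 → I/E on L1; bus BusRd; mem=20
  op2 P0: store L1 := 21 → M/I on L1; bus BusRdX; mem=20
  op3 P1: load  L1 → O/S on L1; bus BusRd; mem=20
  op4 P0: load  L1 → O/S on L1; bus (none); mem=20
  op5 P0: load  L1 → O/S on L1; bus (none); mem=20

invalidations = 1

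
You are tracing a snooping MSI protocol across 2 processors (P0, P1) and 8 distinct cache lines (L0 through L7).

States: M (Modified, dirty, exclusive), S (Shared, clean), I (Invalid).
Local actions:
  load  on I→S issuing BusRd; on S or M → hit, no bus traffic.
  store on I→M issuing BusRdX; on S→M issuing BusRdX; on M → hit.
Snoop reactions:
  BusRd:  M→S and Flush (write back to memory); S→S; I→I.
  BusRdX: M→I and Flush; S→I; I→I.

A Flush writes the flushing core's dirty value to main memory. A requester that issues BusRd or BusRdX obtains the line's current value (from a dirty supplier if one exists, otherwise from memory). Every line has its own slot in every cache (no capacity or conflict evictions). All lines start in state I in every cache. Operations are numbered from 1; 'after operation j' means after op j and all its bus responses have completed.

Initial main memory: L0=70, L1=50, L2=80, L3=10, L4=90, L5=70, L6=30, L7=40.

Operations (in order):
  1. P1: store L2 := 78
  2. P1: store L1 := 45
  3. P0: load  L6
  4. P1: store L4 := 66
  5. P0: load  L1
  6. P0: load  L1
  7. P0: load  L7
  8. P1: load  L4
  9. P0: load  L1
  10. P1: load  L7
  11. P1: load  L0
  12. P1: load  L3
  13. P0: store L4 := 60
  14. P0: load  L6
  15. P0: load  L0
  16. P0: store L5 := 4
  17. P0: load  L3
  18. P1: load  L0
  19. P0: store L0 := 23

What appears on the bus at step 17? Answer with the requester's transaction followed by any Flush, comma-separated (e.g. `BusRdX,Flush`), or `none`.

step 1: P1: store L2 := 78  ⟶  IM  (L2)  txn=BusRdX  M[L2]=80
step 2: P1: store L1 := 45  ⟶  IM  (L1)  txn=BusRdX  M[L1]=50
step 3: P0: load  L6  ⟶  SI  (L6)  txn=BusRd  M[L6]=30
step 4: P1: store L4 := 66  ⟶  IM  (L4)  txn=BusRdX  M[L4]=90
step 5: P0: load  L1  ⟶  SS  (L1)  txn=BusRd+Flush  M[L1]=45
step 6: P0: load  L1  ⟶  SS  (L1)  txn=∅  M[L1]=45
step 7: P0: load  L7  ⟶  SI  (L7)  txn=BusRd  M[L7]=40
step 8: P1: load  L4  ⟶  IM  (L4)  txn=∅  M[L4]=90
step 9: P0: load  L1  ⟶  SS  (L1)  txn=∅  M[L1]=45
step 10: P1: load  L7  ⟶  SS  (L7)  txn=BusRd  M[L7]=40
step 11: P1: load  L0  ⟶  IS  (L0)  txn=BusRd  M[L0]=70
step 12: P1: load  L3  ⟶  IS  (L3)  txn=BusRd  M[L3]=10
step 13: P0: store L4 := 60  ⟶  MI  (L4)  txn=BusRdX+Flush  M[L4]=66
step 14: P0: load  L6  ⟶  SI  (L6)  txn=∅  M[L6]=30
step 15: P0: load  L0  ⟶  SS  (L0)  txn=BusRd  M[L0]=70
step 16: P0: store L5 := 4  ⟶  MI  (L5)  txn=BusRdX  M[L5]=70
step 17: P0: load  L3  ⟶  SS  (L3)  txn=BusRd  M[L3]=10
step 18: P1: load  L0  ⟶  SS  (L0)  txn=∅  M[L0]=70
step 19: P0: store L0 := 23  ⟶  MI  (L0)  txn=BusRdX  M[L0]=70

bus = BusRd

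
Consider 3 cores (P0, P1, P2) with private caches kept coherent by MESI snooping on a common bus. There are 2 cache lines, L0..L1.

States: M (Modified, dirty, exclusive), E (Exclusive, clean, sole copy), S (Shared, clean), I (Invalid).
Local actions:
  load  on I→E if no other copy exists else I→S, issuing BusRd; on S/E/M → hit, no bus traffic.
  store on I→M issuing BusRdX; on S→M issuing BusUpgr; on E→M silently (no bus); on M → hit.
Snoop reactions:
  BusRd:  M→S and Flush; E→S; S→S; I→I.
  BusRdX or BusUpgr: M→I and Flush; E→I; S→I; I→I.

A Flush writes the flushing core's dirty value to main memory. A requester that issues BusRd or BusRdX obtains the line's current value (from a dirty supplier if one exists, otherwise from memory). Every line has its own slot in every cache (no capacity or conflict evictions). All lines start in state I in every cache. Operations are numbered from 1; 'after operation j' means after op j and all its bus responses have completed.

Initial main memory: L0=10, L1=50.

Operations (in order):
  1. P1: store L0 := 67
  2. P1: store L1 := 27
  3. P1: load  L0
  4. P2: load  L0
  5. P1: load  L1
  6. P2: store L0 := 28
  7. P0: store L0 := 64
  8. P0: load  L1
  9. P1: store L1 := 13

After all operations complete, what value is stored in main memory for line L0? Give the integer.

memory[L0] = 28

  op1 P1: store L0 := 67 → I/M/I on L0; bus BusRdX; mem=10
  op2 P1: store L1 := 27 → I/M/I on L1; bus BusRdX; mem=50
  op3 P1: load  L0 → I/M/I on L0; bus (none); mem=10
  op4 P2: load  L0 → I/S/S on L0; bus BusRd Flush; mem=67
  op5 P1: load  L1 → I/M/I on L1; bus (none); mem=50
  op6 P2: store L0 := 28 → I/I/M on L0; bus BusUpgr; mem=67
  op7 P0: store L0 := 64 → M/I/I on L0; bus BusRdX Flush; mem=28
  op8 P0: load  L1 → S/S/I on L1; bus BusRd Flush; mem=27
  op9 P1: store L1 := 13 → I/M/I on L1; bus BusUpgr; mem=27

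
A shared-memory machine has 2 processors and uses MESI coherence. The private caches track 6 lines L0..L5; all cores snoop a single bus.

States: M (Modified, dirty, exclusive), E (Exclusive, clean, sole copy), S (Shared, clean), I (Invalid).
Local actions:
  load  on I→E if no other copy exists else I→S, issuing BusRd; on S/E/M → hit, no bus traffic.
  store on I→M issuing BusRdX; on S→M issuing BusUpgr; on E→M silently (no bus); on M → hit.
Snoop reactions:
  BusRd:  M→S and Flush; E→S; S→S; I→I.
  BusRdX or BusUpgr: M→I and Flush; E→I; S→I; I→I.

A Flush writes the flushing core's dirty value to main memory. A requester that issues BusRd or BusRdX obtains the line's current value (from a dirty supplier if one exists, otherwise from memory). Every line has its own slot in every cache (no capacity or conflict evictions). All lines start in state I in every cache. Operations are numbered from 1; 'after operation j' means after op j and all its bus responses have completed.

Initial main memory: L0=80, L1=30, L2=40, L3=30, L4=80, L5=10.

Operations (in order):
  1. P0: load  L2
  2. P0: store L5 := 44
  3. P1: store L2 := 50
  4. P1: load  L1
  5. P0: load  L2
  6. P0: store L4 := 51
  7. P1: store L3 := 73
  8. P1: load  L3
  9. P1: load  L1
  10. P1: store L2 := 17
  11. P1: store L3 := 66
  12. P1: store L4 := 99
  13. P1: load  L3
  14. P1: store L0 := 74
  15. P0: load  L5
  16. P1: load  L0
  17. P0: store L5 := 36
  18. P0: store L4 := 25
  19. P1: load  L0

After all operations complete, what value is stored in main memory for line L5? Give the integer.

1. P0: load  L2  bus=[BusRd]  L2: P0=E P1=I  mem[L2]=40
2. P0: store L5 := 44  bus=[BusRdX]  L5: P0=M P1=I  mem[L5]=10
3. P1: store L2 := 50  bus=[BusRdX]  L2: P0=I P1=M  mem[L2]=40
4. P1: load  L1  bus=[BusRd]  L1: P0=I P1=E  mem[L1]=30
5. P0: load  L2  bus=[BusRd,Flush]  L2: P0=S P1=S  mem[L2]=50
6. P0: store L4 := 51  bus=[BusRdX]  L4: P0=M P1=I  mem[L4]=80
7. P1: store L3 := 73  bus=[BusRdX]  L3: P0=I P1=M  mem[L3]=30
8. P1: load  L3  bus=[-]  L3: P0=I P1=M  mem[L3]=30
9. P1: load  L1  bus=[-]  L1: P0=I P1=E  mem[L1]=30
10. P1: store L2 := 17  bus=[BusUpgr]  L2: P0=I P1=M  mem[L2]=50
11. P1: store L3 := 66  bus=[-]  L3: P0=I P1=M  mem[L3]=30
12. P1: store L4 := 99  bus=[BusRdX,Flush]  L4: P0=I P1=M  mem[L4]=51
13. P1: load  L3  bus=[-]  L3: P0=I P1=M  mem[L3]=30
14. P1: store L0 := 74  bus=[BusRdX]  L0: P0=I P1=M  mem[L0]=80
15. P0: load  L5  bus=[-]  L5: P0=M P1=I  mem[L5]=10
16. P1: load  L0  bus=[-]  L0: P0=I P1=M  mem[L0]=80
17. P0: store L5 := 36  bus=[-]  L5: P0=M P1=I  mem[L5]=10
18. P0: store L4 := 25  bus=[BusRdX,Flush]  L4: P0=M P1=I  mem[L4]=99
19. P1: load  L0  bus=[-]  L0: P0=I P1=M  mem[L0]=80

memory[L5] = 10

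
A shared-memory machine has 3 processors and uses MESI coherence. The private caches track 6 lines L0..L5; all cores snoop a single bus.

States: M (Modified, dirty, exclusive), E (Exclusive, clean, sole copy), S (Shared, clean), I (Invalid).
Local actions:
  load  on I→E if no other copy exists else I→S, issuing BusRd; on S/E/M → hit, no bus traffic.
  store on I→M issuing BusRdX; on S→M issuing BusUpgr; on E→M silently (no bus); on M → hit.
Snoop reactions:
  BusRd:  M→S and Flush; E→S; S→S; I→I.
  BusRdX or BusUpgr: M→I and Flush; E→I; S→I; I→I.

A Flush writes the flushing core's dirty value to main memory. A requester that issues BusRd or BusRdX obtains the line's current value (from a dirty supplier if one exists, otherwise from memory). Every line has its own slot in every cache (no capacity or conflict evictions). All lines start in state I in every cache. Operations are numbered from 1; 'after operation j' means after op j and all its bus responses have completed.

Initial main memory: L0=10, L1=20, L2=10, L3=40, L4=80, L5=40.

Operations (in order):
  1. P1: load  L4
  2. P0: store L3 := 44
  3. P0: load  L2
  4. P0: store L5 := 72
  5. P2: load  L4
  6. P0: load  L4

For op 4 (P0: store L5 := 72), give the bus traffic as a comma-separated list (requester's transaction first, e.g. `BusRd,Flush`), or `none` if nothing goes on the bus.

1. P1: load  L4  bus=[BusRd]  L4: P0=I P1=E P2=I  mem[L4]=80
2. P0: store L3 := 44  bus=[BusRdX]  L3: P0=M P1=I P2=I  mem[L3]=40
3. P0: load  L2  bus=[BusRd]  L2: P0=E P1=I P2=I  mem[L2]=10
4. P0: store L5 := 72  bus=[BusRdX]  L5: P0=M P1=I P2=I  mem[L5]=40
5. P2: load  L4  bus=[BusRd]  L4: P0=I P1=S P2=S  mem[L4]=80
6. P0: load  L4  bus=[BusRd]  L4: P0=S P1=S P2=S  mem[L4]=80

bus = BusRdX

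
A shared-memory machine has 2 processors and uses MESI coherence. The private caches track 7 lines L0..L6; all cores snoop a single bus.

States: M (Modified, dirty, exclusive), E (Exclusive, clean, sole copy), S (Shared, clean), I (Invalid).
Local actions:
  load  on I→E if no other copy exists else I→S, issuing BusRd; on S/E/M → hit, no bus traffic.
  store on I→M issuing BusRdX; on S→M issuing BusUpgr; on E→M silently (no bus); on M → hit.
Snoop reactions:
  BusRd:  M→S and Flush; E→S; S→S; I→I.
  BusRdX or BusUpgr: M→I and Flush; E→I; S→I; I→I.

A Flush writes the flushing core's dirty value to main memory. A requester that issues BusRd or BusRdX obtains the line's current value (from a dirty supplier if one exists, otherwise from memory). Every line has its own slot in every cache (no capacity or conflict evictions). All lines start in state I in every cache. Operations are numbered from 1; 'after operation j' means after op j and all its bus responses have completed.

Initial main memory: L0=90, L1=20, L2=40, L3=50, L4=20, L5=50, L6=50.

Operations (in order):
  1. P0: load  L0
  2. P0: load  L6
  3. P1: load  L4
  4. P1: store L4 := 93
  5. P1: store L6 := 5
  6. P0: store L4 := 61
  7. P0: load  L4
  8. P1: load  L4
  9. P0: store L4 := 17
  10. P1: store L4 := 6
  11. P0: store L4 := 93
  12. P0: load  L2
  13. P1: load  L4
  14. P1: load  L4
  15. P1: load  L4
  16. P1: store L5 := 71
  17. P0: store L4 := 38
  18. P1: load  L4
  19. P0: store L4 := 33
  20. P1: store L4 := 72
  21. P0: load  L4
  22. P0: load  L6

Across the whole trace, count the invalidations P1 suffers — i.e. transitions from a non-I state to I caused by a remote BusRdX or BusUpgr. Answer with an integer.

invalidations = 5

1. P0: load  L0  bus=[BusRd]  L0: P0=E P1=I  mem[L0]=90
2. P0: load  L6  bus=[BusRd]  L6: P0=E P1=I  mem[L6]=50
3. P1: load  L4  bus=[BusRd]  L4: P0=I P1=E  mem[L4]=20
4. P1: store L4 := 93  bus=[-]  L4: P0=I P1=M  mem[L4]=20
5. P1: store L6 := 5  bus=[BusRdX]  L6: P0=I P1=M  mem[L6]=50
6. P0: store L4 := 61  bus=[BusRdX,Flush]  L4: P0=M P1=I  mem[L4]=93
7. P0: load  L4  bus=[-]  L4: P0=M P1=I  mem[L4]=93
8. P1: load  L4  bus=[BusRd,Flush]  L4: P0=S P1=S  mem[L4]=61
9. P0: store L4 := 17  bus=[BusUpgr]  L4: P0=M P1=I  mem[L4]=61
10. P1: store L4 := 6  bus=[BusRdX,Flush]  L4: P0=I P1=M  mem[L4]=17
11. P0: store L4 := 93  bus=[BusRdX,Flush]  L4: P0=M P1=I  mem[L4]=6
12. P0: load  L2  bus=[BusRd]  L2: P0=E P1=I  mem[L2]=40
13. P1: load  L4  bus=[BusRd,Flush]  L4: P0=S P1=S  mem[L4]=93
14. P1: load  L4  bus=[-]  L4: P0=S P1=S  mem[L4]=93
15. P1: load  L4  bus=[-]  L4: P0=S P1=S  mem[L4]=93
16. P1: store L5 := 71  bus=[BusRdX]  L5: P0=I P1=M  mem[L5]=50
17. P0: store L4 := 38  bus=[BusUpgr]  L4: P0=M P1=I  mem[L4]=93
18. P1: load  L4  bus=[BusRd,Flush]  L4: P0=S P1=S  mem[L4]=38
19. P0: store L4 := 33  bus=[BusUpgr]  L4: P0=M P1=I  mem[L4]=38
20. P1: store L4 := 72  bus=[BusRdX,Flush]  L4: P0=I P1=M  mem[L4]=33
21. P0: load  L4  bus=[BusRd,Flush]  L4: P0=S P1=S  mem[L4]=72
22. P0: load  L6  bus=[BusRd,Flush]  L6: P0=S P1=S  mem[L6]=5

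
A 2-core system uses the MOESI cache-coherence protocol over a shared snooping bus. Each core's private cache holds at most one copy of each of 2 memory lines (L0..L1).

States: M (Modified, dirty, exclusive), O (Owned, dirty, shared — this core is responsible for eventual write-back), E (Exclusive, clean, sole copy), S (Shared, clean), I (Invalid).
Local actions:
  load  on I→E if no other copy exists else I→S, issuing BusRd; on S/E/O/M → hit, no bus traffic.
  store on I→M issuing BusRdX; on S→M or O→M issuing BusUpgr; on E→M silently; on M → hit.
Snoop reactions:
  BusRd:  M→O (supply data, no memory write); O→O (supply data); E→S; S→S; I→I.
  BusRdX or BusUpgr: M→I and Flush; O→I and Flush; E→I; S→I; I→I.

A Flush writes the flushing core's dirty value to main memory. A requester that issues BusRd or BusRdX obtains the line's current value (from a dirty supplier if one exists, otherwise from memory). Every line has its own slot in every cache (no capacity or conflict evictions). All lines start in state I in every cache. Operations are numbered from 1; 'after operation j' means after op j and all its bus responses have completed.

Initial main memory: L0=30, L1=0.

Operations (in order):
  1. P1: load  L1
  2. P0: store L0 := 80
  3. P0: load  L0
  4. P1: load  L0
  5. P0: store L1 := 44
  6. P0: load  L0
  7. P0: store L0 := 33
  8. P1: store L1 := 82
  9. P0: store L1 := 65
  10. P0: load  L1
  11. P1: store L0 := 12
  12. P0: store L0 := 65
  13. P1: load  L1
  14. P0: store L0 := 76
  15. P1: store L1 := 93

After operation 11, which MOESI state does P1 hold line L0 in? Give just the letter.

state = M

[1] P1: load  L1 | P0:I, P1:E(0) | bus: BusRd
[2] P0: store L0 := 80 | P0:M(80), P1:I | bus: BusRdX
[3] P0: load  L0 | P0:M(80), P1:I | bus: none
[4] P1: load  L0 | P0:O(80), P1:S(80) | bus: BusRd
[5] P0: store L1 := 44 | P0:M(44), P1:I | bus: BusRdX
[6] P0: load  L0 | P0:O(80), P1:S(80) | bus: none
[7] P0: store L0 := 33 | P0:M(33), P1:I | bus: BusUpgr
[8] P1: store L1 := 82 | P0:I, P1:M(82) | bus: BusRdX,Flush
[9] P0: store L1 := 65 | P0:M(65), P1:I | bus: BusRdX,Flush
[10] P0: load  L1 | P0:M(65), P1:I | bus: none
[11] P1: store L0 := 12 | P0:I, P1:M(12) | bus: BusRdX,Flush
[12] P0: store L0 := 65 | P0:M(65), P1:I | bus: BusRdX,Flush
[13] P1: load  L1 | P0:O(65), P1:S(65) | bus: BusRd
[14] P0: store L0 := 76 | P0:M(76), P1:I | bus: none
[15] P1: store L1 := 93 | P0:I, P1:M(93) | bus: BusUpgr,Flush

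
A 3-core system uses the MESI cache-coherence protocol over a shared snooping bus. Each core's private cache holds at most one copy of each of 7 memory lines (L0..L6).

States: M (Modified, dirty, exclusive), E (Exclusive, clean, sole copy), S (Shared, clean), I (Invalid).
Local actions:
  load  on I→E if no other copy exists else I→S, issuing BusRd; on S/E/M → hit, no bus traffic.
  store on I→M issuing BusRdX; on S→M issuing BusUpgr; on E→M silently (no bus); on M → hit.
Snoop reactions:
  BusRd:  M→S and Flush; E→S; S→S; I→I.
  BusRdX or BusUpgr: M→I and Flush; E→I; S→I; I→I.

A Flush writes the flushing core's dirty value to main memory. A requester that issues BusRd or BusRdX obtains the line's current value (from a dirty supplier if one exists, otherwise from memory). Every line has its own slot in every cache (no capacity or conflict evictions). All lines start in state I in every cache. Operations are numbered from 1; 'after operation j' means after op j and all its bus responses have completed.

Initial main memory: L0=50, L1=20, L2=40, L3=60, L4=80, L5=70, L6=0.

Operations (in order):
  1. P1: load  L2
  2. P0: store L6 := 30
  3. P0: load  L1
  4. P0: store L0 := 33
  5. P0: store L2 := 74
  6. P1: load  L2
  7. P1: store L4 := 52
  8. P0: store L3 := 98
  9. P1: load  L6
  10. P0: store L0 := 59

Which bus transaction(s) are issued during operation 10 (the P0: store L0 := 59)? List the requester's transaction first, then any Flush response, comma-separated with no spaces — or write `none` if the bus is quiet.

1. P1: load  L2  bus=[BusRd]  L2: P0=I P1=E P2=I  mem[L2]=40
2. P0: store L6 := 30  bus=[BusRdX]  L6: P0=M P1=I P2=I  mem[L6]=0
3. P0: load  L1  bus=[BusRd]  L1: P0=E P1=I P2=I  mem[L1]=20
4. P0: store L0 := 33  bus=[BusRdX]  L0: P0=M P1=I P2=I  mem[L0]=50
5. P0: store L2 := 74  bus=[BusRdX]  L2: P0=M P1=I P2=I  mem[L2]=40
6. P1: load  L2  bus=[BusRd,Flush]  L2: P0=S P1=S P2=I  mem[L2]=74
7. P1: store L4 := 52  bus=[BusRdX]  L4: P0=I P1=M P2=I  mem[L4]=80
8. P0: store L3 := 98  bus=[BusRdX]  L3: P0=M P1=I P2=I  mem[L3]=60
9. P1: load  L6  bus=[BusRd,Flush]  L6: P0=S P1=S P2=I  mem[L6]=30
10. P0: store L0 := 59  bus=[-]  L0: P0=M P1=I P2=I  mem[L0]=50

bus = none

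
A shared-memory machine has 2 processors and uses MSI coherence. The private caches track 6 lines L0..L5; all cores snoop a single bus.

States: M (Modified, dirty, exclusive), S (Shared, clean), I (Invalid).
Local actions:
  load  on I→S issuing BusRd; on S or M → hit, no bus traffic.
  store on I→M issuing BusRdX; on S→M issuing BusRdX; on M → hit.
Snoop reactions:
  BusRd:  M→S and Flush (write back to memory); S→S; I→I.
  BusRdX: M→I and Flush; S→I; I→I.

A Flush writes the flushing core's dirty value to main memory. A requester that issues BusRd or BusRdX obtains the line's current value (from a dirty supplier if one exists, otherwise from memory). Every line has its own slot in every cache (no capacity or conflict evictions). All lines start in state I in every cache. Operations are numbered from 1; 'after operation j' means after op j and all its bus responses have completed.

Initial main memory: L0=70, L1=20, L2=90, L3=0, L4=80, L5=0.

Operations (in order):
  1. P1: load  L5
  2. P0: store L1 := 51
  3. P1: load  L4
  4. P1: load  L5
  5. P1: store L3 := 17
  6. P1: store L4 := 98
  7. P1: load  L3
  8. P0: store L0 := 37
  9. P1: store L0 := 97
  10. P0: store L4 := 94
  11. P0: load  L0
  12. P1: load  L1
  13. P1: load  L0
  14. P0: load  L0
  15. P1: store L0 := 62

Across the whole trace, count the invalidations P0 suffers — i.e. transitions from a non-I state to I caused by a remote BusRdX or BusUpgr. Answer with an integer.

  op1 P1: load  L5 → I/S on L5; bus BusRd; mem=0
  op2 P0: store L1 := 51 → M/I on L1; bus BusRdX; mem=20
  op3 P1: load  L4 → I/S on L4; bus BusRd; mem=80
  op4 P1: load  L5 → I/S on L5; bus (none); mem=0
  op5 P1: store L3 := 17 → I/M on L3; bus BusRdX; mem=0
  op6 P1: store L4 := 98 → I/M on L4; bus BusRdX; mem=80
  op7 P1: load  L3 → I/M on L3; bus (none); mem=0
  op8 P0: store L0 := 37 → M/I on L0; bus BusRdX; mem=70
  op9 P1: store L0 := 97 → I/M on L0; bus BusRdX Flush; mem=37
  op10 P0: store L4 := 94 → M/I on L4; bus BusRdX Flush; mem=98
  op11 P0: load  L0 → S/S on L0; bus BusRd Flush; mem=97
  op12 P1: load  L1 → S/S on L1; bus BusRd Flush; mem=51
  op13 P1: load  L0 → S/S on L0; bus (none); mem=97
  op14 P0: load  L0 → S/S on L0; bus (none); mem=97
  op15 P1: store L0 := 62 → I/M on L0; bus BusRdX; mem=97

invalidations = 2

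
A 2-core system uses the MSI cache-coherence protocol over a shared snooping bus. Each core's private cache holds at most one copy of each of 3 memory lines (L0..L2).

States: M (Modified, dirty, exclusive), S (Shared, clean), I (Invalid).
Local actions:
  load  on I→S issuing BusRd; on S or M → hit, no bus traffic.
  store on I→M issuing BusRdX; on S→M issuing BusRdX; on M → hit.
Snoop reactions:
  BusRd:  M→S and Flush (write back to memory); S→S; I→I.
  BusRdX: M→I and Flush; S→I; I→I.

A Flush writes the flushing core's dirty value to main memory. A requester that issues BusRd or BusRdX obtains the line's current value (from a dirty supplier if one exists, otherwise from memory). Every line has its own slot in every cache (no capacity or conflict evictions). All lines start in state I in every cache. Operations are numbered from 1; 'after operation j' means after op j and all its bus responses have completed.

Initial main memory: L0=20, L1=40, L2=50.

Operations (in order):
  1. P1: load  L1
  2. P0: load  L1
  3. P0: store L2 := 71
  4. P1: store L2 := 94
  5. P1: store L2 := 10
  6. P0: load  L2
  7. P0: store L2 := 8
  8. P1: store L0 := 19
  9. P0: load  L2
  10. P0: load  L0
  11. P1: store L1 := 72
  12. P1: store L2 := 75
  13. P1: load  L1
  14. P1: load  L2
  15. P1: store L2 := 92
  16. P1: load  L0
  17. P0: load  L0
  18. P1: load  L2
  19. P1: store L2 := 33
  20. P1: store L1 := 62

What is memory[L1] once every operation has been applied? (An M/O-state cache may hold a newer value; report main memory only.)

memory[L1] = 40

step 1: P1: load  L1  ⟶  IS  (L1)  txn=BusRd  M[L1]=40
step 2: P0: load  L1  ⟶  SS  (L1)  txn=BusRd  M[L1]=40
step 3: P0: store L2 := 71  ⟶  MI  (L2)  txn=BusRdX  M[L2]=50
step 4: P1: store L2 := 94  ⟶  IM  (L2)  txn=BusRdX+Flush  M[L2]=71
step 5: P1: store L2 := 10  ⟶  IM  (L2)  txn=∅  M[L2]=71
step 6: P0: load  L2  ⟶  SS  (L2)  txn=BusRd+Flush  M[L2]=10
step 7: P0: store L2 := 8  ⟶  MI  (L2)  txn=BusRdX  M[L2]=10
step 8: P1: store L0 := 19  ⟶  IM  (L0)  txn=BusRdX  M[L0]=20
step 9: P0: load  L2  ⟶  MI  (L2)  txn=∅  M[L2]=10
step 10: P0: load  L0  ⟶  SS  (L0)  txn=BusRd+Flush  M[L0]=19
step 11: P1: store L1 := 72  ⟶  IM  (L1)  txn=BusRdX  M[L1]=40
step 12: P1: store L2 := 75  ⟶  IM  (L2)  txn=BusRdX+Flush  M[L2]=8
step 13: P1: load  L1  ⟶  IM  (L1)  txn=∅  M[L1]=40
step 14: P1: load  L2  ⟶  IM  (L2)  txn=∅  M[L2]=8
step 15: P1: store L2 := 92  ⟶  IM  (L2)  txn=∅  M[L2]=8
step 16: P1: load  L0  ⟶  SS  (L0)  txn=∅  M[L0]=19
step 17: P0: load  L0  ⟶  SS  (L0)  txn=∅  M[L0]=19
step 18: P1: load  L2  ⟶  IM  (L2)  txn=∅  M[L2]=8
step 19: P1: store L2 := 33  ⟶  IM  (L2)  txn=∅  M[L2]=8
step 20: P1: store L1 := 62  ⟶  IM  (L1)  txn=∅  M[L1]=40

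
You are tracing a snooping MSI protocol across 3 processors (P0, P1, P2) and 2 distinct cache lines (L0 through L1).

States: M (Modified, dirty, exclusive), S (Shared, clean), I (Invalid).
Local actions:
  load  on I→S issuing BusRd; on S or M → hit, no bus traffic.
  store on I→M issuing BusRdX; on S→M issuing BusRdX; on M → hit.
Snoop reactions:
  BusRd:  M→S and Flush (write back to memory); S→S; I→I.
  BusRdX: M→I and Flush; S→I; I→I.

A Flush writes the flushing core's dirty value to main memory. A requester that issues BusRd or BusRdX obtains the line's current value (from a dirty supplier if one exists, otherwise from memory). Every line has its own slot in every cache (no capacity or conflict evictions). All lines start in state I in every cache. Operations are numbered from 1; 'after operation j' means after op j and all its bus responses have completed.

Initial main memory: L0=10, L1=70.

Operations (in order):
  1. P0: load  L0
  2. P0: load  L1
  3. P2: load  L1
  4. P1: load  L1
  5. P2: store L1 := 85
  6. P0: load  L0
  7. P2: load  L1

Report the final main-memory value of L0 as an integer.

memory[L0] = 10

[1] P0: load  L0 | P0:S(10), P1:I, P2:I | bus: BusRd
[2] P0: load  L1 | P0:S(70), P1:I, P2:I | bus: BusRd
[3] P2: load  L1 | P0:S(70), P1:I, P2:S(70) | bus: BusRd
[4] P1: load  L1 | P0:S(70), P1:S(70), P2:S(70) | bus: BusRd
[5] P2: store L1 := 85 | P0:I, P1:I, P2:M(85) | bus: BusRdX
[6] P0: load  L0 | P0:S(10), P1:I, P2:I | bus: none
[7] P2: load  L1 | P0:I, P1:I, P2:M(85) | bus: none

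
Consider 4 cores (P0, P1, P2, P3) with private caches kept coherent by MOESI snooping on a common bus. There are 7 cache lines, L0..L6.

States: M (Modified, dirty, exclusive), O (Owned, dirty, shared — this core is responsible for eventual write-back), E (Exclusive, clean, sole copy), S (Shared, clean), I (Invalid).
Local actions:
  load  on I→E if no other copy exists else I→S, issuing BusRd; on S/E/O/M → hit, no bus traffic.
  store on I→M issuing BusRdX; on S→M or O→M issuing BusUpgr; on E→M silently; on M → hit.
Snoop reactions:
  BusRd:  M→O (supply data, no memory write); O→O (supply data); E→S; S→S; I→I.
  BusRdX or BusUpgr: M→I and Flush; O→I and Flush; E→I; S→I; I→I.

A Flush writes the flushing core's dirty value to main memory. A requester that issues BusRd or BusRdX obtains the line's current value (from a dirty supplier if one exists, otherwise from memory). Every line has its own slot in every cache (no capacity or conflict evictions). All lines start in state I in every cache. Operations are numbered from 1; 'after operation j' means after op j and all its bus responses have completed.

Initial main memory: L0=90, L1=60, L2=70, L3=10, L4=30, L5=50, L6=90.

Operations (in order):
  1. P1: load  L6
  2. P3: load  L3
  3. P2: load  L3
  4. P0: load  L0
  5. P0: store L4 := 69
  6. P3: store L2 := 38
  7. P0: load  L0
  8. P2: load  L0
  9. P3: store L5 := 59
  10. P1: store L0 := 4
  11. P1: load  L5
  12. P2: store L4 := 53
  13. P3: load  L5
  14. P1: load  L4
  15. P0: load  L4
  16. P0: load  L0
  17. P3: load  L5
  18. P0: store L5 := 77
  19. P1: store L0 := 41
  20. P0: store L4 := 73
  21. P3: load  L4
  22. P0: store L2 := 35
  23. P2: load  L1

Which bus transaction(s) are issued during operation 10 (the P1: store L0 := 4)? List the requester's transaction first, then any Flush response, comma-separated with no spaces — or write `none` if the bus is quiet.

1. P1: load  L6  bus=[BusRd]  L6: P0=I P1=E P2=I P3=I  mem[L6]=90
2. P3: load  L3  bus=[BusRd]  L3: P0=I P1=I P2=I P3=E  mem[L3]=10
3. P2: load  L3  bus=[BusRd]  L3: P0=I P1=I P2=S P3=S  mem[L3]=10
4. P0: load  L0  bus=[BusRd]  L0: P0=E P1=I P2=I P3=I  mem[L0]=90
5. P0: store L4 := 69  bus=[BusRdX]  L4: P0=M P1=I P2=I P3=I  mem[L4]=30
6. P3: store L2 := 38  bus=[BusRdX]  L2: P0=I P1=I P2=I P3=M  mem[L2]=70
7. P0: load  L0  bus=[-]  L0: P0=E P1=I P2=I P3=I  mem[L0]=90
8. P2: load  L0  bus=[BusRd]  L0: P0=S P1=I P2=S P3=I  mem[L0]=90
9. P3: store L5 := 59  bus=[BusRdX]  L5: P0=I P1=I P2=I P3=M  mem[L5]=50
10. P1: store L0 := 4  bus=[BusRdX]  L0: P0=I P1=M P2=I P3=I  mem[L0]=90
11. P1: load  L5  bus=[BusRd]  L5: P0=I P1=S P2=I P3=O  mem[L5]=50
12. P2: store L4 := 53  bus=[BusRdX,Flush]  L4: P0=I P1=I P2=M P3=I  mem[L4]=69
13. P3: load  L5  bus=[-]  L5: P0=I P1=S P2=I P3=O  mem[L5]=50
14. P1: load  L4  bus=[BusRd]  L4: P0=I P1=S P2=O P3=I  mem[L4]=69
15. P0: load  L4  bus=[BusRd]  L4: P0=S P1=S P2=O P3=I  mem[L4]=69
16. P0: load  L0  bus=[BusRd]  L0: P0=S P1=O P2=I P3=I  mem[L0]=90
17. P3: load  L5  bus=[-]  L5: P0=I P1=S P2=I P3=O  mem[L5]=50
18. P0: store L5 := 77  bus=[BusRdX,Flush]  L5: P0=M P1=I P2=I P3=I  mem[L5]=59
19. P1: store L0 := 41  bus=[BusUpgr]  L0: P0=I P1=M P2=I P3=I  mem[L0]=90
20. P0: store L4 := 73  bus=[BusUpgr,Flush]  L4: P0=M P1=I P2=I P3=I  mem[L4]=53
21. P3: load  L4  bus=[BusRd]  L4: P0=O P1=I P2=I P3=S  mem[L4]=53
22. P0: store L2 := 35  bus=[BusRdX,Flush]  L2: P0=M P1=I P2=I P3=I  mem[L2]=38
23. P2: load  L1  bus=[BusRd]  L1: P0=I P1=I P2=E P3=I  mem[L1]=60

bus = BusRdX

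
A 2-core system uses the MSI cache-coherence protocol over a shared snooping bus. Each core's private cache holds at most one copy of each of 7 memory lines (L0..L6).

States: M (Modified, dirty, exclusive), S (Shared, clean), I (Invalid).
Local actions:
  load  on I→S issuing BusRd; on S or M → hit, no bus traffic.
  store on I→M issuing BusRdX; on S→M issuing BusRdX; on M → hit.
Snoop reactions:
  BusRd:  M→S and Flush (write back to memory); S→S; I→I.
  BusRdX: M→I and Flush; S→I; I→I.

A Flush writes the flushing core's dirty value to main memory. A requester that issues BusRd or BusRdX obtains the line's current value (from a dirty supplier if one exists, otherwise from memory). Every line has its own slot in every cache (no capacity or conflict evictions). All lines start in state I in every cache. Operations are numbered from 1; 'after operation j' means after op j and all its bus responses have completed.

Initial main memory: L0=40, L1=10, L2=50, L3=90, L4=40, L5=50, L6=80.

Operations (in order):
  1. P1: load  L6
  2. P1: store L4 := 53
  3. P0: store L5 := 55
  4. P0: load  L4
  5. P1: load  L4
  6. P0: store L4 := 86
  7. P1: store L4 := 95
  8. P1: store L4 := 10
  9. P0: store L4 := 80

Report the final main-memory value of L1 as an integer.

step 1: P1: load  L6  ⟶  IS  (L6)  txn=BusRd  M[L6]=80
step 2: P1: store L4 := 53  ⟶  IM  (L4)  txn=BusRdX  M[L4]=40
step 3: P0: store L5 := 55  ⟶  MI  (L5)  txn=BusRdX  M[L5]=50
step 4: P0: load  L4  ⟶  SS  (L4)  txn=BusRd+Flush  M[L4]=53
step 5: P1: load  L4  ⟶  SS  (L4)  txn=∅  M[L4]=53
step 6: P0: store L4 := 86  ⟶  MI  (L4)  txn=BusRdX  M[L4]=53
step 7: P1: store L4 := 95  ⟶  IM  (L4)  txn=BusRdX+Flush  M[L4]=86
step 8: P1: store L4 := 10  ⟶  IM  (L4)  txn=∅  M[L4]=86
step 9: P0: store L4 := 80  ⟶  MI  (L4)  txn=BusRdX+Flush  M[L4]=10

memory[L1] = 10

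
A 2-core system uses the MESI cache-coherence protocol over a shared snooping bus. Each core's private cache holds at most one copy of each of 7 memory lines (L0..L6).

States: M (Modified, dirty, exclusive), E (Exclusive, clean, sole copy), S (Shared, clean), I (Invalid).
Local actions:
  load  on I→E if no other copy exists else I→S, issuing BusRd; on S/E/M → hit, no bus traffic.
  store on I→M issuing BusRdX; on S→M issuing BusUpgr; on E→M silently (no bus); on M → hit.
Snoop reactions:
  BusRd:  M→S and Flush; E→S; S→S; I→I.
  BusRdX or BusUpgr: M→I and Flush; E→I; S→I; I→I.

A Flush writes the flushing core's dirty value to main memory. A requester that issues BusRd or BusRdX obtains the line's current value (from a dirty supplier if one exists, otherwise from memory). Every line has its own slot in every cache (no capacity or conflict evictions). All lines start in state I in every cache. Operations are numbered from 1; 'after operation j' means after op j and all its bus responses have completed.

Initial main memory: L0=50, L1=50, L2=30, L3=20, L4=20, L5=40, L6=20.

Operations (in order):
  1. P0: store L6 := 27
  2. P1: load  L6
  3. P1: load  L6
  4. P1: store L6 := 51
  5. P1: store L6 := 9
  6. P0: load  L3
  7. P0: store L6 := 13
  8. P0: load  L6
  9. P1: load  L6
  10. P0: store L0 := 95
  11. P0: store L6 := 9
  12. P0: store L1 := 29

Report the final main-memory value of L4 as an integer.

memory[L4] = 20

  op1 P0: store L6 := 27 → M/I on L6; bus BusRdX; mem=20
  op2 P1: load  L6 → S/S on L6; bus BusRd Flush; mem=27
  op3 P1: load  L6 → S/S on L6; bus (none); mem=27
  op4 P1: store L6 := 51 → I/M on L6; bus BusUpgr; mem=27
  op5 P1: store L6 := 9 → I/M on L6; bus (none); mem=27
  op6 P0: load  L3 → E/I on L3; bus BusRd; mem=20
  op7 P0: store L6 := 13 → M/I on L6; bus BusRdX Flush; mem=9
  op8 P0: load  L6 → M/I on L6; bus (none); mem=9
  op9 P1: load  L6 → S/S on L6; bus BusRd Flush; mem=13
  op10 P0: store L0 := 95 → M/I on L0; bus BusRdX; mem=50
  op11 P0: store L6 := 9 → M/I on L6; bus BusUpgr; mem=13
  op12 P0: store L1 := 29 → M/I on L1; bus BusRdX; mem=50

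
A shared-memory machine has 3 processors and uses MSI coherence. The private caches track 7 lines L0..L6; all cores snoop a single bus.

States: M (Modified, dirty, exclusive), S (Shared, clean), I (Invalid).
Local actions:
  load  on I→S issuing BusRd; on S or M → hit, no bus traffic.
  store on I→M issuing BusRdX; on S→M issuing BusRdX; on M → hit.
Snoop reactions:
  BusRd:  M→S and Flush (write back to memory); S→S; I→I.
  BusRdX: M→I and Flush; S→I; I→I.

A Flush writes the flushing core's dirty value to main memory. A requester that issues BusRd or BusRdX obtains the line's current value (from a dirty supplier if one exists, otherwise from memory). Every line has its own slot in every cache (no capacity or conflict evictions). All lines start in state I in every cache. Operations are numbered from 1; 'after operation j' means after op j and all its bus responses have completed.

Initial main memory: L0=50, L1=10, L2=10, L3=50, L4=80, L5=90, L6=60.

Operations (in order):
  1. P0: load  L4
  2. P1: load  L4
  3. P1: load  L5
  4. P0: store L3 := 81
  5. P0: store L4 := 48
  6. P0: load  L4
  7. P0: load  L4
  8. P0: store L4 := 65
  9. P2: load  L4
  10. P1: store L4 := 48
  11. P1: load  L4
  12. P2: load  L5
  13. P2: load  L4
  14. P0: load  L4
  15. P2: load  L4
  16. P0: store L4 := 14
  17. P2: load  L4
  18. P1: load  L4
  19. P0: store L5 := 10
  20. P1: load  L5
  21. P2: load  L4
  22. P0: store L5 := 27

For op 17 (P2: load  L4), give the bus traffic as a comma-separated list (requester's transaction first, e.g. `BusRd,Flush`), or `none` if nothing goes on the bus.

step 1: P0: load  L4  ⟶  SII  (L4)  txn=BusRd  M[L4]=80
step 2: P1: load  L4  ⟶  SSI  (L4)  txn=BusRd  M[L4]=80
step 3: P1: load  L5  ⟶  ISI  (L5)  txn=BusRd  M[L5]=90
step 4: P0: store L3 := 81  ⟶  MII  (L3)  txn=BusRdX  M[L3]=50
step 5: P0: store L4 := 48  ⟶  MII  (L4)  txn=BusRdX  M[L4]=80
step 6: P0: load  L4  ⟶  MII  (L4)  txn=∅  M[L4]=80
step 7: P0: load  L4  ⟶  MII  (L4)  txn=∅  M[L4]=80
step 8: P0: store L4 := 65  ⟶  MII  (L4)  txn=∅  M[L4]=80
step 9: P2: load  L4  ⟶  SIS  (L4)  txn=BusRd+Flush  M[L4]=65
step 10: P1: store L4 := 48  ⟶  IMI  (L4)  txn=BusRdX  M[L4]=65
step 11: P1: load  L4  ⟶  IMI  (L4)  txn=∅  M[L4]=65
step 12: P2: load  L5  ⟶  ISS  (L5)  txn=BusRd  M[L5]=90
step 13: P2: load  L4  ⟶  ISS  (L4)  txn=BusRd+Flush  M[L4]=48
step 14: P0: load  L4  ⟶  SSS  (L4)  txn=BusRd  M[L4]=48
step 15: P2: load  L4  ⟶  SSS  (L4)  txn=∅  M[L4]=48
step 16: P0: store L4 := 14  ⟶  MII  (L4)  txn=BusRdX  M[L4]=48
step 17: P2: load  L4  ⟶  SIS  (L4)  txn=BusRd+Flush  M[L4]=14
step 18: P1: load  L4  ⟶  SSS  (L4)  txn=BusRd  M[L4]=14
step 19: P0: store L5 := 10  ⟶  MII  (L5)  txn=BusRdX  M[L5]=90
step 20: P1: load  L5  ⟶  SSI  (L5)  txn=BusRd+Flush  M[L5]=10
step 21: P2: load  L4  ⟶  SSS  (L4)  txn=∅  M[L4]=14
step 22: P0: store L5 := 27  ⟶  MII  (L5)  txn=BusRdX  M[L5]=10

bus = BusRd,Flush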